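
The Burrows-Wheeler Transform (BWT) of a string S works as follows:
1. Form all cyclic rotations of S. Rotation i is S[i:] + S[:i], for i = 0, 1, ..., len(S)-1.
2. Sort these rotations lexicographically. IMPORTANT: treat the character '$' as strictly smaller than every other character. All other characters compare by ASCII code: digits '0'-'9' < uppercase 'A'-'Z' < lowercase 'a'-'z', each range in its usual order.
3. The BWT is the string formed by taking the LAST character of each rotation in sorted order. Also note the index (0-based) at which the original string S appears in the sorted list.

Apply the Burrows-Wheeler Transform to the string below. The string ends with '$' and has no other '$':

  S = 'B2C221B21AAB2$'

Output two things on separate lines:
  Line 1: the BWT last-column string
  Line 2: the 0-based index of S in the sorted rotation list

Answer: 222BB2CB1AA1$2
12

Derivation:
All 14 rotations (rotation i = S[i:]+S[:i]):
  rot[0] = B2C221B21AAB2$
  rot[1] = 2C221B21AAB2$B
  rot[2] = C221B21AAB2$B2
  rot[3] = 221B21AAB2$B2C
  rot[4] = 21B21AAB2$B2C2
  rot[5] = 1B21AAB2$B2C22
  rot[6] = B21AAB2$B2C221
  rot[7] = 21AAB2$B2C221B
  rot[8] = 1AAB2$B2C221B2
  rot[9] = AAB2$B2C221B21
  rot[10] = AB2$B2C221B21A
  rot[11] = B2$B2C221B21AA
  rot[12] = 2$B2C221B21AAB
  rot[13] = $B2C221B21AAB2
Sorted (with $ < everything):
  sorted[0] = $B2C221B21AAB2  (last char: '2')
  sorted[1] = 1AAB2$B2C221B2  (last char: '2')
  sorted[2] = 1B21AAB2$B2C22  (last char: '2')
  sorted[3] = 2$B2C221B21AAB  (last char: 'B')
  sorted[4] = 21AAB2$B2C221B  (last char: 'B')
  sorted[5] = 21B21AAB2$B2C2  (last char: '2')
  sorted[6] = 221B21AAB2$B2C  (last char: 'C')
  sorted[7] = 2C221B21AAB2$B  (last char: 'B')
  sorted[8] = AAB2$B2C221B21  (last char: '1')
  sorted[9] = AB2$B2C221B21A  (last char: 'A')
  sorted[10] = B2$B2C221B21AA  (last char: 'A')
  sorted[11] = B21AAB2$B2C221  (last char: '1')
  sorted[12] = B2C221B21AAB2$  (last char: '$')
  sorted[13] = C221B21AAB2$B2  (last char: '2')
Last column: 222BB2CB1AA1$2
Original string S is at sorted index 12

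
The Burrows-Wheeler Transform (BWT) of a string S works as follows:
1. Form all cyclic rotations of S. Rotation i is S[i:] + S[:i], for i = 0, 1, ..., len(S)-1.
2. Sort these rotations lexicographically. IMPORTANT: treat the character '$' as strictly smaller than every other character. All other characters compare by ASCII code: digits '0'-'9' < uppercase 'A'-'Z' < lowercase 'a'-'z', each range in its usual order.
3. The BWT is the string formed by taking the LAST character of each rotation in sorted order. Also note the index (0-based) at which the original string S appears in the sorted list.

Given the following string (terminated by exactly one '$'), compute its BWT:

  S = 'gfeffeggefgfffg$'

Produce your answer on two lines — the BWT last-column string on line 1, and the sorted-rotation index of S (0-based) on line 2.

Answer: gfgfgfegffefg$fe
13

Derivation:
All 16 rotations (rotation i = S[i:]+S[:i]):
  rot[0] = gfeffeggefgfffg$
  rot[1] = feffeggefgfffg$g
  rot[2] = effeggefgfffg$gf
  rot[3] = ffeggefgfffg$gfe
  rot[4] = feggefgfffg$gfef
  rot[5] = eggefgfffg$gfeff
  rot[6] = ggefgfffg$gfeffe
  rot[7] = gefgfffg$gfeffeg
  rot[8] = efgfffg$gfeffegg
  rot[9] = fgfffg$gfeffegge
  rot[10] = gfffg$gfeffeggef
  rot[11] = fffg$gfeffeggefg
  rot[12] = ffg$gfeffeggefgf
  rot[13] = fg$gfeffeggefgff
  rot[14] = g$gfeffeggefgfff
  rot[15] = $gfeffeggefgfffg
Sorted (with $ < everything):
  sorted[0] = $gfeffeggefgfffg  (last char: 'g')
  sorted[1] = effeggefgfffg$gf  (last char: 'f')
  sorted[2] = efgfffg$gfeffegg  (last char: 'g')
  sorted[3] = eggefgfffg$gfeff  (last char: 'f')
  sorted[4] = feffeggefgfffg$g  (last char: 'g')
  sorted[5] = feggefgfffg$gfef  (last char: 'f')
  sorted[6] = ffeggefgfffg$gfe  (last char: 'e')
  sorted[7] = fffg$gfeffeggefg  (last char: 'g')
  sorted[8] = ffg$gfeffeggefgf  (last char: 'f')
  sorted[9] = fg$gfeffeggefgff  (last char: 'f')
  sorted[10] = fgfffg$gfeffegge  (last char: 'e')
  sorted[11] = g$gfeffeggefgfff  (last char: 'f')
  sorted[12] = gefgfffg$gfeffeg  (last char: 'g')
  sorted[13] = gfeffeggefgfffg$  (last char: '$')
  sorted[14] = gfffg$gfeffeggef  (last char: 'f')
  sorted[15] = ggefgfffg$gfeffe  (last char: 'e')
Last column: gfgfgfegffefg$fe
Original string S is at sorted index 13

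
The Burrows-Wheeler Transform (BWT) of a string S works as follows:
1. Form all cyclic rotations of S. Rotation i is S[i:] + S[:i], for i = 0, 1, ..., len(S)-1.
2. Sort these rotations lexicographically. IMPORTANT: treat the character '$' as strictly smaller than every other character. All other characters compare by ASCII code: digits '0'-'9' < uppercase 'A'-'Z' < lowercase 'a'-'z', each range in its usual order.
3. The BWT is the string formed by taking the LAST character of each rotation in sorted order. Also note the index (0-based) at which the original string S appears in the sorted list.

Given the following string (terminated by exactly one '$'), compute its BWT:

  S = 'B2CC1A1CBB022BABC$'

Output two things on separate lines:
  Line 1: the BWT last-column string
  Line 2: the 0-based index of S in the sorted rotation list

All 18 rotations (rotation i = S[i:]+S[:i]):
  rot[0] = B2CC1A1CBB022BABC$
  rot[1] = 2CC1A1CBB022BABC$B
  rot[2] = CC1A1CBB022BABC$B2
  rot[3] = C1A1CBB022BABC$B2C
  rot[4] = 1A1CBB022BABC$B2CC
  rot[5] = A1CBB022BABC$B2CC1
  rot[6] = 1CBB022BABC$B2CC1A
  rot[7] = CBB022BABC$B2CC1A1
  rot[8] = BB022BABC$B2CC1A1C
  rot[9] = B022BABC$B2CC1A1CB
  rot[10] = 022BABC$B2CC1A1CBB
  rot[11] = 22BABC$B2CC1A1CBB0
  rot[12] = 2BABC$B2CC1A1CBB02
  rot[13] = BABC$B2CC1A1CBB022
  rot[14] = ABC$B2CC1A1CBB022B
  rot[15] = BC$B2CC1A1CBB022BA
  rot[16] = C$B2CC1A1CBB022BAB
  rot[17] = $B2CC1A1CBB022BABC
Sorted (with $ < everything):
  sorted[0] = $B2CC1A1CBB022BABC  (last char: 'C')
  sorted[1] = 022BABC$B2CC1A1CBB  (last char: 'B')
  sorted[2] = 1A1CBB022BABC$B2CC  (last char: 'C')
  sorted[3] = 1CBB022BABC$B2CC1A  (last char: 'A')
  sorted[4] = 22BABC$B2CC1A1CBB0  (last char: '0')
  sorted[5] = 2BABC$B2CC1A1CBB02  (last char: '2')
  sorted[6] = 2CC1A1CBB022BABC$B  (last char: 'B')
  sorted[7] = A1CBB022BABC$B2CC1  (last char: '1')
  sorted[8] = ABC$B2CC1A1CBB022B  (last char: 'B')
  sorted[9] = B022BABC$B2CC1A1CB  (last char: 'B')
  sorted[10] = B2CC1A1CBB022BABC$  (last char: '$')
  sorted[11] = BABC$B2CC1A1CBB022  (last char: '2')
  sorted[12] = BB022BABC$B2CC1A1C  (last char: 'C')
  sorted[13] = BC$B2CC1A1CBB022BA  (last char: 'A')
  sorted[14] = C$B2CC1A1CBB022BAB  (last char: 'B')
  sorted[15] = C1A1CBB022BABC$B2C  (last char: 'C')
  sorted[16] = CBB022BABC$B2CC1A1  (last char: '1')
  sorted[17] = CC1A1CBB022BABC$B2  (last char: '2')
Last column: CBCA02B1BB$2CABC12
Original string S is at sorted index 10

Answer: CBCA02B1BB$2CABC12
10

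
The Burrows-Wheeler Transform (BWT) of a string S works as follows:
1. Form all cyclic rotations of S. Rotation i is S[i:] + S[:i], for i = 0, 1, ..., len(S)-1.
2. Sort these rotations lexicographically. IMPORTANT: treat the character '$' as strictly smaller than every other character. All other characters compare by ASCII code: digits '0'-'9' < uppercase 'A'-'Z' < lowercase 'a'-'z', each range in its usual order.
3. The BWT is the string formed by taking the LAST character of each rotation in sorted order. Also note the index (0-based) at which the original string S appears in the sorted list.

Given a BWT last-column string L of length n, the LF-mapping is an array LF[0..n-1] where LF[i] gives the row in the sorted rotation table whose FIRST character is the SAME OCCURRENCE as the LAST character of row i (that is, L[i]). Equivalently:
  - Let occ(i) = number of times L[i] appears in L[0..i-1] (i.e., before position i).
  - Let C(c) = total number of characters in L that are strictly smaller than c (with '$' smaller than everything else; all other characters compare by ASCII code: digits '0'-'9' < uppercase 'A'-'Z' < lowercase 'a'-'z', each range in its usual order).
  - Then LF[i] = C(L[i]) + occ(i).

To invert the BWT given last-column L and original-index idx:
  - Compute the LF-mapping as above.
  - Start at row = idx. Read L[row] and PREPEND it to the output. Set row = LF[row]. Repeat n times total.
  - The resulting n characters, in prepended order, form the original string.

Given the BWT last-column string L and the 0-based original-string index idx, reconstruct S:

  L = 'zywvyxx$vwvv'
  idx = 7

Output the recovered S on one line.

LF mapping: 11 9 5 1 10 7 8 0 2 6 3 4
Walk LF starting at row 7, prepending L[row]:
  step 1: row=7, L[7]='$', prepend. Next row=LF[7]=0
  step 2: row=0, L[0]='z', prepend. Next row=LF[0]=11
  step 3: row=11, L[11]='v', prepend. Next row=LF[11]=4
  step 4: row=4, L[4]='y', prepend. Next row=LF[4]=10
  step 5: row=10, L[10]='v', prepend. Next row=LF[10]=3
  step 6: row=3, L[3]='v', prepend. Next row=LF[3]=1
  step 7: row=1, L[1]='y', prepend. Next row=LF[1]=9
  step 8: row=9, L[9]='w', prepend. Next row=LF[9]=6
  step 9: row=6, L[6]='x', prepend. Next row=LF[6]=8
  step 10: row=8, L[8]='v', prepend. Next row=LF[8]=2
  step 11: row=2, L[2]='w', prepend. Next row=LF[2]=5
  step 12: row=5, L[5]='x', prepend. Next row=LF[5]=7
Reversed output: xwvxwyvvyvz$

Answer: xwvxwyvvyvz$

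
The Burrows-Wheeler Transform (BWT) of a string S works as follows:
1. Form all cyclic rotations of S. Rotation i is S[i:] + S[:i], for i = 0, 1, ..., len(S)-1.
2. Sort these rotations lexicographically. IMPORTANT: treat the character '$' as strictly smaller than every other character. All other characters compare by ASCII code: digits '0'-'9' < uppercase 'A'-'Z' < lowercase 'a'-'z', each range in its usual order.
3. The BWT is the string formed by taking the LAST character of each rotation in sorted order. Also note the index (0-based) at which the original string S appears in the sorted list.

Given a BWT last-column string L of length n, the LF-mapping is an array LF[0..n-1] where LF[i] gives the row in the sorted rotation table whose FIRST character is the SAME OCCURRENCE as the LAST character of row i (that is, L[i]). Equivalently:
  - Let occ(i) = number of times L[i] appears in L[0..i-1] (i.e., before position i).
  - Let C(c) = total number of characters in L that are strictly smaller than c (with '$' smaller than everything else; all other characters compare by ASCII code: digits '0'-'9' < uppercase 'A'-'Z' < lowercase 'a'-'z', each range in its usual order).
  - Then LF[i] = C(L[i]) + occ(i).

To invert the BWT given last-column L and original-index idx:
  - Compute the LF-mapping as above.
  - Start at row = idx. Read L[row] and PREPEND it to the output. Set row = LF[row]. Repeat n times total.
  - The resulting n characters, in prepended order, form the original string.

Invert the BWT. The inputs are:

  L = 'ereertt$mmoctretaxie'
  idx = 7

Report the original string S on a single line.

Answer: extraterrecommittee$

Derivation:
LF mapping: 3 12 4 5 13 15 16 0 9 10 11 2 17 14 6 18 1 19 8 7
Walk LF starting at row 7, prepending L[row]:
  step 1: row=7, L[7]='$', prepend. Next row=LF[7]=0
  step 2: row=0, L[0]='e', prepend. Next row=LF[0]=3
  step 3: row=3, L[3]='e', prepend. Next row=LF[3]=5
  step 4: row=5, L[5]='t', prepend. Next row=LF[5]=15
  step 5: row=15, L[15]='t', prepend. Next row=LF[15]=18
  step 6: row=18, L[18]='i', prepend. Next row=LF[18]=8
  step 7: row=8, L[8]='m', prepend. Next row=LF[8]=9
  step 8: row=9, L[9]='m', prepend. Next row=LF[9]=10
  step 9: row=10, L[10]='o', prepend. Next row=LF[10]=11
  step 10: row=11, L[11]='c', prepend. Next row=LF[11]=2
  step 11: row=2, L[2]='e', prepend. Next row=LF[2]=4
  step 12: row=4, L[4]='r', prepend. Next row=LF[4]=13
  step 13: row=13, L[13]='r', prepend. Next row=LF[13]=14
  step 14: row=14, L[14]='e', prepend. Next row=LF[14]=6
  step 15: row=6, L[6]='t', prepend. Next row=LF[6]=16
  step 16: row=16, L[16]='a', prepend. Next row=LF[16]=1
  step 17: row=1, L[1]='r', prepend. Next row=LF[1]=12
  step 18: row=12, L[12]='t', prepend. Next row=LF[12]=17
  step 19: row=17, L[17]='x', prepend. Next row=LF[17]=19
  step 20: row=19, L[19]='e', prepend. Next row=LF[19]=7
Reversed output: extraterrecommittee$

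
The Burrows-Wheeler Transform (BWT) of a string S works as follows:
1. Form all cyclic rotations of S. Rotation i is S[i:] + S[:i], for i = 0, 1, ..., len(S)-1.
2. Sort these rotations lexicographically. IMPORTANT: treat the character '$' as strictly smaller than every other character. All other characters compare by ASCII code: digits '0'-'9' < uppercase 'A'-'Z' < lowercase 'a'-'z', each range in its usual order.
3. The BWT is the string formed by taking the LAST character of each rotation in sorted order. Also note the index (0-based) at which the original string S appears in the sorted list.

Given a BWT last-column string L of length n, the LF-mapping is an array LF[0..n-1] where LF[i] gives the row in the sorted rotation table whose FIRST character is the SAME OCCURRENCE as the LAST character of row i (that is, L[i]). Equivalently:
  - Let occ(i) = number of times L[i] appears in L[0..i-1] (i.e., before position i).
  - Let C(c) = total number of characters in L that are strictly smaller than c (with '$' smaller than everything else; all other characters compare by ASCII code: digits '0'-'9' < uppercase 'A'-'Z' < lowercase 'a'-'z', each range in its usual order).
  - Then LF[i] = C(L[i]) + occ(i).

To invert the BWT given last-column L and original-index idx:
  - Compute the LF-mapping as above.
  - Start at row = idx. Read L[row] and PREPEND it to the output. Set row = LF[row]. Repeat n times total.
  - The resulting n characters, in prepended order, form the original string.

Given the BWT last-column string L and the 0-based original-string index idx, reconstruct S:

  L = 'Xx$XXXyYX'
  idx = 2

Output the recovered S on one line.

LF mapping: 1 7 0 2 3 4 8 6 5
Walk LF starting at row 2, prepending L[row]:
  step 1: row=2, L[2]='$', prepend. Next row=LF[2]=0
  step 2: row=0, L[0]='X', prepend. Next row=LF[0]=1
  step 3: row=1, L[1]='x', prepend. Next row=LF[1]=7
  step 4: row=7, L[7]='Y', prepend. Next row=LF[7]=6
  step 5: row=6, L[6]='y', prepend. Next row=LF[6]=8
  step 6: row=8, L[8]='X', prepend. Next row=LF[8]=5
  step 7: row=5, L[5]='X', prepend. Next row=LF[5]=4
  step 8: row=4, L[4]='X', prepend. Next row=LF[4]=3
  step 9: row=3, L[3]='X', prepend. Next row=LF[3]=2
Reversed output: XXXXyYxX$

Answer: XXXXyYxX$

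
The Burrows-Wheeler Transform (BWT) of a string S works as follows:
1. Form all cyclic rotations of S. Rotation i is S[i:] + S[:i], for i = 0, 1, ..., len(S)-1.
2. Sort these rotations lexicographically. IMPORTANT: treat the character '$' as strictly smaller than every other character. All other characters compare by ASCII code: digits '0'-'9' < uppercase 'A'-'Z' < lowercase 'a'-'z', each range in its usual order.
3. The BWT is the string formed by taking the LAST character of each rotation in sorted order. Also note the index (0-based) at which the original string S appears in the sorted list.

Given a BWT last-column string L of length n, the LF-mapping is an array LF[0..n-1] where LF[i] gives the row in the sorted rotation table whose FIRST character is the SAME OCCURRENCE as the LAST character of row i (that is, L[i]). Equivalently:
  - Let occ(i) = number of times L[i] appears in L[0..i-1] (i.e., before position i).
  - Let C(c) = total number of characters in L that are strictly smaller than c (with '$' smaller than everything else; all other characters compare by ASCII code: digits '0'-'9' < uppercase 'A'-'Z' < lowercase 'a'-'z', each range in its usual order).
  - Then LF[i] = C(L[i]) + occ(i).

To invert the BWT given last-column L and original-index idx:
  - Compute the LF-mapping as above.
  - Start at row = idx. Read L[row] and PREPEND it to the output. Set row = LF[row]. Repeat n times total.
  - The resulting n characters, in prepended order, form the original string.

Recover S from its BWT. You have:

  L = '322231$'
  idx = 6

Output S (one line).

LF mapping: 5 2 3 4 6 1 0
Walk LF starting at row 6, prepending L[row]:
  step 1: row=6, L[6]='$', prepend. Next row=LF[6]=0
  step 2: row=0, L[0]='3', prepend. Next row=LF[0]=5
  step 3: row=5, L[5]='1', prepend. Next row=LF[5]=1
  step 4: row=1, L[1]='2', prepend. Next row=LF[1]=2
  step 5: row=2, L[2]='2', prepend. Next row=LF[2]=3
  step 6: row=3, L[3]='2', prepend. Next row=LF[3]=4
  step 7: row=4, L[4]='3', prepend. Next row=LF[4]=6
Reversed output: 322213$

Answer: 322213$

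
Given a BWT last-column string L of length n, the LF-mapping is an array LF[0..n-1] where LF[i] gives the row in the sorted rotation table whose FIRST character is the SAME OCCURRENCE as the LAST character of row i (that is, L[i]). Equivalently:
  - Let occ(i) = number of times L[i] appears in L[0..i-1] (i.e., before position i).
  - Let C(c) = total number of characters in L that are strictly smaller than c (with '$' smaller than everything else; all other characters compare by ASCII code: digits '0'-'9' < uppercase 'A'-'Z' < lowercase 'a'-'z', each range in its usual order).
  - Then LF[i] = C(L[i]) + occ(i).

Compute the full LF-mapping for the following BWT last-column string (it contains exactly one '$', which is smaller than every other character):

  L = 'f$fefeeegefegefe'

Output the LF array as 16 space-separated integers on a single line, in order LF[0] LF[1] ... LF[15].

Answer: 9 0 10 1 11 2 3 4 14 5 12 6 15 7 13 8

Derivation:
Char counts: '$':1, 'e':8, 'f':5, 'g':2
C (first-col start): C('$')=0, C('e')=1, C('f')=9, C('g')=14
L[0]='f': occ=0, LF[0]=C('f')+0=9+0=9
L[1]='$': occ=0, LF[1]=C('$')+0=0+0=0
L[2]='f': occ=1, LF[2]=C('f')+1=9+1=10
L[3]='e': occ=0, LF[3]=C('e')+0=1+0=1
L[4]='f': occ=2, LF[4]=C('f')+2=9+2=11
L[5]='e': occ=1, LF[5]=C('e')+1=1+1=2
L[6]='e': occ=2, LF[6]=C('e')+2=1+2=3
L[7]='e': occ=3, LF[7]=C('e')+3=1+3=4
L[8]='g': occ=0, LF[8]=C('g')+0=14+0=14
L[9]='e': occ=4, LF[9]=C('e')+4=1+4=5
L[10]='f': occ=3, LF[10]=C('f')+3=9+3=12
L[11]='e': occ=5, LF[11]=C('e')+5=1+5=6
L[12]='g': occ=1, LF[12]=C('g')+1=14+1=15
L[13]='e': occ=6, LF[13]=C('e')+6=1+6=7
L[14]='f': occ=4, LF[14]=C('f')+4=9+4=13
L[15]='e': occ=7, LF[15]=C('e')+7=1+7=8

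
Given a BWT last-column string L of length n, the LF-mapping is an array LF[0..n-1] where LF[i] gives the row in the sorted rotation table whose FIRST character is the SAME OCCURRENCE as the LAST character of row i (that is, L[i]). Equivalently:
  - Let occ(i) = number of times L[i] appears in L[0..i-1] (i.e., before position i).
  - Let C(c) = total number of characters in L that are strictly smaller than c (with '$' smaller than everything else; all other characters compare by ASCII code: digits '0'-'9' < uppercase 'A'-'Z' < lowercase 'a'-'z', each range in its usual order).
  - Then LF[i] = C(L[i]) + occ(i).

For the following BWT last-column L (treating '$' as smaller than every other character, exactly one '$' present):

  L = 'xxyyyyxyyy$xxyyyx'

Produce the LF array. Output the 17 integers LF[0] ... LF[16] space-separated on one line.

Answer: 1 2 7 8 9 10 3 11 12 13 0 4 5 14 15 16 6

Derivation:
Char counts: '$':1, 'x':6, 'y':10
C (first-col start): C('$')=0, C('x')=1, C('y')=7
L[0]='x': occ=0, LF[0]=C('x')+0=1+0=1
L[1]='x': occ=1, LF[1]=C('x')+1=1+1=2
L[2]='y': occ=0, LF[2]=C('y')+0=7+0=7
L[3]='y': occ=1, LF[3]=C('y')+1=7+1=8
L[4]='y': occ=2, LF[4]=C('y')+2=7+2=9
L[5]='y': occ=3, LF[5]=C('y')+3=7+3=10
L[6]='x': occ=2, LF[6]=C('x')+2=1+2=3
L[7]='y': occ=4, LF[7]=C('y')+4=7+4=11
L[8]='y': occ=5, LF[8]=C('y')+5=7+5=12
L[9]='y': occ=6, LF[9]=C('y')+6=7+6=13
L[10]='$': occ=0, LF[10]=C('$')+0=0+0=0
L[11]='x': occ=3, LF[11]=C('x')+3=1+3=4
L[12]='x': occ=4, LF[12]=C('x')+4=1+4=5
L[13]='y': occ=7, LF[13]=C('y')+7=7+7=14
L[14]='y': occ=8, LF[14]=C('y')+8=7+8=15
L[15]='y': occ=9, LF[15]=C('y')+9=7+9=16
L[16]='x': occ=5, LF[16]=C('x')+5=1+5=6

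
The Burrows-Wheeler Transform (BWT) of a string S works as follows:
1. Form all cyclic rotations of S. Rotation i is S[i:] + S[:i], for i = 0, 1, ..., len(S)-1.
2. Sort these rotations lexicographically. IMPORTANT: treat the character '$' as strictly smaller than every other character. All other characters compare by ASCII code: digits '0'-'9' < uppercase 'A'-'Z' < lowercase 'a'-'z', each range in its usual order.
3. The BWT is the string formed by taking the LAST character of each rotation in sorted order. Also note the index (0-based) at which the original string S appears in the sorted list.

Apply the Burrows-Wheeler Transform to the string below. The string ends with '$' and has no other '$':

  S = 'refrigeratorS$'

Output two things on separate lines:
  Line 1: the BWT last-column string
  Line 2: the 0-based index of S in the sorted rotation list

Answer: Srrrgeirtoe$fa
11

Derivation:
All 14 rotations (rotation i = S[i:]+S[:i]):
  rot[0] = refrigeratorS$
  rot[1] = efrigeratorS$r
  rot[2] = frigeratorS$re
  rot[3] = rigeratorS$ref
  rot[4] = igeratorS$refr
  rot[5] = geratorS$refri
  rot[6] = eratorS$refrig
  rot[7] = ratorS$refrige
  rot[8] = atorS$refriger
  rot[9] = torS$refrigera
  rot[10] = orS$refrigerat
  rot[11] = rS$refrigerato
  rot[12] = S$refrigerator
  rot[13] = $refrigeratorS
Sorted (with $ < everything):
  sorted[0] = $refrigeratorS  (last char: 'S')
  sorted[1] = S$refrigerator  (last char: 'r')
  sorted[2] = atorS$refriger  (last char: 'r')
  sorted[3] = efrigeratorS$r  (last char: 'r')
  sorted[4] = eratorS$refrig  (last char: 'g')
  sorted[5] = frigeratorS$re  (last char: 'e')
  sorted[6] = geratorS$refri  (last char: 'i')
  sorted[7] = igeratorS$refr  (last char: 'r')
  sorted[8] = orS$refrigerat  (last char: 't')
  sorted[9] = rS$refrigerato  (last char: 'o')
  sorted[10] = ratorS$refrige  (last char: 'e')
  sorted[11] = refrigeratorS$  (last char: '$')
  sorted[12] = rigeratorS$ref  (last char: 'f')
  sorted[13] = torS$refrigera  (last char: 'a')
Last column: Srrrgeirtoe$fa
Original string S is at sorted index 11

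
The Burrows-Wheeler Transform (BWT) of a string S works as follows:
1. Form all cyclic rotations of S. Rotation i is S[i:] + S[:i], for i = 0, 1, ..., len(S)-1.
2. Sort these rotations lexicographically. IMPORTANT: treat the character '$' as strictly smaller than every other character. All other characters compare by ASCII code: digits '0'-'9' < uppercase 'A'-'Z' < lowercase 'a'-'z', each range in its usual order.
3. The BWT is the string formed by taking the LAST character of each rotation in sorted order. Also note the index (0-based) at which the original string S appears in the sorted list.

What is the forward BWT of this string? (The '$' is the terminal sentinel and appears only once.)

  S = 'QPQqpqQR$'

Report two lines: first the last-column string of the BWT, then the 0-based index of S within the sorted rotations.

Answer: RQ$qPQqpQ
2

Derivation:
All 9 rotations (rotation i = S[i:]+S[:i]):
  rot[0] = QPQqpqQR$
  rot[1] = PQqpqQR$Q
  rot[2] = QqpqQR$QP
  rot[3] = qpqQR$QPQ
  rot[4] = pqQR$QPQq
  rot[5] = qQR$QPQqp
  rot[6] = QR$QPQqpq
  rot[7] = R$QPQqpqQ
  rot[8] = $QPQqpqQR
Sorted (with $ < everything):
  sorted[0] = $QPQqpqQR  (last char: 'R')
  sorted[1] = PQqpqQR$Q  (last char: 'Q')
  sorted[2] = QPQqpqQR$  (last char: '$')
  sorted[3] = QR$QPQqpq  (last char: 'q')
  sorted[4] = QqpqQR$QP  (last char: 'P')
  sorted[5] = R$QPQqpqQ  (last char: 'Q')
  sorted[6] = pqQR$QPQq  (last char: 'q')
  sorted[7] = qQR$QPQqp  (last char: 'p')
  sorted[8] = qpqQR$QPQ  (last char: 'Q')
Last column: RQ$qPQqpQ
Original string S is at sorted index 2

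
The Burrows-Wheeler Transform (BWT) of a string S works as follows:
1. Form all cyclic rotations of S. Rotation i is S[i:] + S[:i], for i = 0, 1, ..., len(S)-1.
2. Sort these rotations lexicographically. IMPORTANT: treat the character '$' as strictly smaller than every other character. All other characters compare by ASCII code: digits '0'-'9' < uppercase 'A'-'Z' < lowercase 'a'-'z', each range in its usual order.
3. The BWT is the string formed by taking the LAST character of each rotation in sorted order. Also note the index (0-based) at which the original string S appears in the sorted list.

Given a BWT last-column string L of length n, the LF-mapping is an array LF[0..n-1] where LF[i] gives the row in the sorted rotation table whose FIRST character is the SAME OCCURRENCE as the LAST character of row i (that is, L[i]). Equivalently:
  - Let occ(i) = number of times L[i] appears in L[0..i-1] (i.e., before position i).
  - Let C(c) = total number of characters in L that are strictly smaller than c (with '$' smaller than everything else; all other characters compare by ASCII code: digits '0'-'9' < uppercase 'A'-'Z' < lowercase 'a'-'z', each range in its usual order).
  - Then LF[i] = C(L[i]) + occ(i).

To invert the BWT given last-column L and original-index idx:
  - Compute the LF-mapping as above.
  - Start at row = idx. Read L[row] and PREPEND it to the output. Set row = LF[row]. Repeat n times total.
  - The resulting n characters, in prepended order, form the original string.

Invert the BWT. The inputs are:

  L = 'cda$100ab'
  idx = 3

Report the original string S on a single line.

Answer: 1a0bd0ac$

Derivation:
LF mapping: 7 8 4 0 3 1 2 5 6
Walk LF starting at row 3, prepending L[row]:
  step 1: row=3, L[3]='$', prepend. Next row=LF[3]=0
  step 2: row=0, L[0]='c', prepend. Next row=LF[0]=7
  step 3: row=7, L[7]='a', prepend. Next row=LF[7]=5
  step 4: row=5, L[5]='0', prepend. Next row=LF[5]=1
  step 5: row=1, L[1]='d', prepend. Next row=LF[1]=8
  step 6: row=8, L[8]='b', prepend. Next row=LF[8]=6
  step 7: row=6, L[6]='0', prepend. Next row=LF[6]=2
  step 8: row=2, L[2]='a', prepend. Next row=LF[2]=4
  step 9: row=4, L[4]='1', prepend. Next row=LF[4]=3
Reversed output: 1a0bd0ac$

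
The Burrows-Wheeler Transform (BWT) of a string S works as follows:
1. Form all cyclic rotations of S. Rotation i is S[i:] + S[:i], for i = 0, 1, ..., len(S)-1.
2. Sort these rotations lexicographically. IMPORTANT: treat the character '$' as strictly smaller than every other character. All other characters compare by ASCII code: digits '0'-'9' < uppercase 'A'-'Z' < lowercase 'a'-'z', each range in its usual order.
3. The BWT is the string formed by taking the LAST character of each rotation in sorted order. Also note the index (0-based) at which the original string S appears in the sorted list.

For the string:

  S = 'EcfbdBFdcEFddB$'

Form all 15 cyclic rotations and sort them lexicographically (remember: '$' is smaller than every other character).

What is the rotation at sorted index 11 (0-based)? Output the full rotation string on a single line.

All 15 rotations (rotation i = S[i:]+S[:i]):
  rot[0] = EcfbdBFdcEFddB$
  rot[1] = cfbdBFdcEFddB$E
  rot[2] = fbdBFdcEFddB$Ec
  rot[3] = bdBFdcEFddB$Ecf
  rot[4] = dBFdcEFddB$Ecfb
  rot[5] = BFdcEFddB$Ecfbd
  rot[6] = FdcEFddB$EcfbdB
  rot[7] = dcEFddB$EcfbdBF
  rot[8] = cEFddB$EcfbdBFd
  rot[9] = EFddB$EcfbdBFdc
  rot[10] = FddB$EcfbdBFdcE
  rot[11] = ddB$EcfbdBFdcEF
  rot[12] = dB$EcfbdBFdcEFd
  rot[13] = B$EcfbdBFdcEFdd
  rot[14] = $EcfbdBFdcEFddB
Sorted (with $ < everything):
  sorted[0] = $EcfbdBFdcEFddB
  sorted[1] = B$EcfbdBFdcEFdd
  sorted[2] = BFdcEFddB$Ecfbd
  sorted[3] = EFddB$EcfbdBFdc
  sorted[4] = EcfbdBFdcEFddB$
  sorted[5] = FdcEFddB$EcfbdB
  sorted[6] = FddB$EcfbdBFdcE
  sorted[7] = bdBFdcEFddB$Ecf
  sorted[8] = cEFddB$EcfbdBFd
  sorted[9] = cfbdBFdcEFddB$E
  sorted[10] = dB$EcfbdBFdcEFd
  sorted[11] = dBFdcEFddB$Ecfb
  sorted[12] = dcEFddB$EcfbdBF
  sorted[13] = ddB$EcfbdBFdcEF
  sorted[14] = fbdBFdcEFddB$Ec
sorted[11] = dBFdcEFddB$Ecfb

Answer: dBFdcEFddB$Ecfb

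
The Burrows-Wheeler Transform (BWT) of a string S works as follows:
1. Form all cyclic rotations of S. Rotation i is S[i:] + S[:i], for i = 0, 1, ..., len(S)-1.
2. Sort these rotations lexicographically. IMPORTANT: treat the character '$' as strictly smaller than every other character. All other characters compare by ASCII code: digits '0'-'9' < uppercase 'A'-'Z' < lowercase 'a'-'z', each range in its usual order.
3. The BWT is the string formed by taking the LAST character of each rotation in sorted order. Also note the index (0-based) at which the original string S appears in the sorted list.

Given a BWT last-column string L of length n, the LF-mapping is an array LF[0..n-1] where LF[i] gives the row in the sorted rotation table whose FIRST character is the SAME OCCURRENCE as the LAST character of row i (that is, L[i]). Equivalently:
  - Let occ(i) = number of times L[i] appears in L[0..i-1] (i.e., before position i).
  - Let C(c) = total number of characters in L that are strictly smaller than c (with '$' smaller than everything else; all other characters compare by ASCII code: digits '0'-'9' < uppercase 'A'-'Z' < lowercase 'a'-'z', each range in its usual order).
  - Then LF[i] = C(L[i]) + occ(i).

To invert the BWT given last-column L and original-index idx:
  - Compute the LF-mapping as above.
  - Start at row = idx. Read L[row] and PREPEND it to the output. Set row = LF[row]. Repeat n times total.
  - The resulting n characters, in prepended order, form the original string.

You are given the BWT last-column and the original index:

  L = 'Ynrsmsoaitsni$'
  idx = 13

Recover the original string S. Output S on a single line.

LF mapping: 1 6 9 10 5 11 8 2 3 13 12 7 4 0
Walk LF starting at row 13, prepending L[row]:
  step 1: row=13, L[13]='$', prepend. Next row=LF[13]=0
  step 2: row=0, L[0]='Y', prepend. Next row=LF[0]=1
  step 3: row=1, L[1]='n', prepend. Next row=LF[1]=6
  step 4: row=6, L[6]='o', prepend. Next row=LF[6]=8
  step 5: row=8, L[8]='i', prepend. Next row=LF[8]=3
  step 6: row=3, L[3]='s', prepend. Next row=LF[3]=10
  step 7: row=10, L[10]='s', prepend. Next row=LF[10]=12
  step 8: row=12, L[12]='i', prepend. Next row=LF[12]=4
  step 9: row=4, L[4]='m', prepend. Next row=LF[4]=5
  step 10: row=5, L[5]='s', prepend. Next row=LF[5]=11
  step 11: row=11, L[11]='n', prepend. Next row=LF[11]=7
  step 12: row=7, L[7]='a', prepend. Next row=LF[7]=2
  step 13: row=2, L[2]='r', prepend. Next row=LF[2]=9
  step 14: row=9, L[9]='t', prepend. Next row=LF[9]=13
Reversed output: transmissionY$

Answer: transmissionY$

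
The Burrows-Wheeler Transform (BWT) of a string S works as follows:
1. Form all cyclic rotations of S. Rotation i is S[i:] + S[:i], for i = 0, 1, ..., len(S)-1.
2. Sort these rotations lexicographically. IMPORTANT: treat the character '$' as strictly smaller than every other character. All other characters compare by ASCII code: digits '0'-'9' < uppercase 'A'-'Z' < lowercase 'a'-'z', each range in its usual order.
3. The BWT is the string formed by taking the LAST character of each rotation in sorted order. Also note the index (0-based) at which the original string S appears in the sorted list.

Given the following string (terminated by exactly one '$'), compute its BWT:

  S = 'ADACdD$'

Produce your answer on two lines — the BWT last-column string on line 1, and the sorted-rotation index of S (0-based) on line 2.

All 7 rotations (rotation i = S[i:]+S[:i]):
  rot[0] = ADACdD$
  rot[1] = DACdD$A
  rot[2] = ACdD$AD
  rot[3] = CdD$ADA
  rot[4] = dD$ADAC
  rot[5] = D$ADACd
  rot[6] = $ADACdD
Sorted (with $ < everything):
  sorted[0] = $ADACdD  (last char: 'D')
  sorted[1] = ACdD$AD  (last char: 'D')
  sorted[2] = ADACdD$  (last char: '$')
  sorted[3] = CdD$ADA  (last char: 'A')
  sorted[4] = D$ADACd  (last char: 'd')
  sorted[5] = DACdD$A  (last char: 'A')
  sorted[6] = dD$ADAC  (last char: 'C')
Last column: DD$AdAC
Original string S is at sorted index 2

Answer: DD$AdAC
2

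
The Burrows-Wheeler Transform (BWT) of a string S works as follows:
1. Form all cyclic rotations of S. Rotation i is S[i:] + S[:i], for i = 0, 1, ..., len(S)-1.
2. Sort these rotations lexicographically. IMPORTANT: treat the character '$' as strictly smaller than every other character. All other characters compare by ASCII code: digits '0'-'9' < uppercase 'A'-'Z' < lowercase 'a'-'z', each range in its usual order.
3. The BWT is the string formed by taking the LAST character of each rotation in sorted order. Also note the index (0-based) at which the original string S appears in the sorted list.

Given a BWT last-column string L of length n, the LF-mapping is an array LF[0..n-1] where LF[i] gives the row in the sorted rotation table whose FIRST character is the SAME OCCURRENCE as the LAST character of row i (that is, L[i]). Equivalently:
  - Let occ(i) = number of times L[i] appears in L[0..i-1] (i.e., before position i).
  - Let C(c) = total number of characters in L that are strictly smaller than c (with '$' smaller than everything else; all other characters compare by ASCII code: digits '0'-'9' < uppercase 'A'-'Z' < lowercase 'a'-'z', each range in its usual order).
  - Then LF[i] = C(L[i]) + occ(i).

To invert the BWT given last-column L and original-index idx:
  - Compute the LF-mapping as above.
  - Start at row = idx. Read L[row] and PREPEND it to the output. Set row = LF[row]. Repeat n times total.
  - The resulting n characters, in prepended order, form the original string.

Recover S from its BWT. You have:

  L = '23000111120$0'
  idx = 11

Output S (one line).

LF mapping: 10 12 1 2 3 6 7 8 9 11 4 0 5
Walk LF starting at row 11, prepending L[row]:
  step 1: row=11, L[11]='$', prepend. Next row=LF[11]=0
  step 2: row=0, L[0]='2', prepend. Next row=LF[0]=10
  step 3: row=10, L[10]='0', prepend. Next row=LF[10]=4
  step 4: row=4, L[4]='0', prepend. Next row=LF[4]=3
  step 5: row=3, L[3]='0', prepend. Next row=LF[3]=2
  step 6: row=2, L[2]='0', prepend. Next row=LF[2]=1
  step 7: row=1, L[1]='3', prepend. Next row=LF[1]=12
  step 8: row=12, L[12]='0', prepend. Next row=LF[12]=5
  step 9: row=5, L[5]='1', prepend. Next row=LF[5]=6
  step 10: row=6, L[6]='1', prepend. Next row=LF[6]=7
  step 11: row=7, L[7]='1', prepend. Next row=LF[7]=8
  step 12: row=8, L[8]='1', prepend. Next row=LF[8]=9
  step 13: row=9, L[9]='2', prepend. Next row=LF[9]=11
Reversed output: 211110300002$

Answer: 211110300002$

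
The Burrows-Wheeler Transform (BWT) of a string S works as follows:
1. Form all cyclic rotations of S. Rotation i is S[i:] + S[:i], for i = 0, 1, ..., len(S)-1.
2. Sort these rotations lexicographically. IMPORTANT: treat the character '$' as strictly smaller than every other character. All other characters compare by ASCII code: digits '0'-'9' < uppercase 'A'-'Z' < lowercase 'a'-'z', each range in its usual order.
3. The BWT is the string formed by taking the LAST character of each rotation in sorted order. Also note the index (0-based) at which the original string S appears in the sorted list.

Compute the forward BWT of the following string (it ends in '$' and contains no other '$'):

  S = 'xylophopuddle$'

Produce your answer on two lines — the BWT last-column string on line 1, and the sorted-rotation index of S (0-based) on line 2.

Answer: eudlpdylhoop$x
12

Derivation:
All 14 rotations (rotation i = S[i:]+S[:i]):
  rot[0] = xylophopuddle$
  rot[1] = ylophopuddle$x
  rot[2] = lophopuddle$xy
  rot[3] = ophopuddle$xyl
  rot[4] = phopuddle$xylo
  rot[5] = hopuddle$xylop
  rot[6] = opuddle$xyloph
  rot[7] = puddle$xylopho
  rot[8] = uddle$xylophop
  rot[9] = ddle$xylophopu
  rot[10] = dle$xylophopud
  rot[11] = le$xylophopudd
  rot[12] = e$xylophopuddl
  rot[13] = $xylophopuddle
Sorted (with $ < everything):
  sorted[0] = $xylophopuddle  (last char: 'e')
  sorted[1] = ddle$xylophopu  (last char: 'u')
  sorted[2] = dle$xylophopud  (last char: 'd')
  sorted[3] = e$xylophopuddl  (last char: 'l')
  sorted[4] = hopuddle$xylop  (last char: 'p')
  sorted[5] = le$xylophopudd  (last char: 'd')
  sorted[6] = lophopuddle$xy  (last char: 'y')
  sorted[7] = ophopuddle$xyl  (last char: 'l')
  sorted[8] = opuddle$xyloph  (last char: 'h')
  sorted[9] = phopuddle$xylo  (last char: 'o')
  sorted[10] = puddle$xylopho  (last char: 'o')
  sorted[11] = uddle$xylophop  (last char: 'p')
  sorted[12] = xylophopuddle$  (last char: '$')
  sorted[13] = ylophopuddle$x  (last char: 'x')
Last column: eudlpdylhoop$x
Original string S is at sorted index 12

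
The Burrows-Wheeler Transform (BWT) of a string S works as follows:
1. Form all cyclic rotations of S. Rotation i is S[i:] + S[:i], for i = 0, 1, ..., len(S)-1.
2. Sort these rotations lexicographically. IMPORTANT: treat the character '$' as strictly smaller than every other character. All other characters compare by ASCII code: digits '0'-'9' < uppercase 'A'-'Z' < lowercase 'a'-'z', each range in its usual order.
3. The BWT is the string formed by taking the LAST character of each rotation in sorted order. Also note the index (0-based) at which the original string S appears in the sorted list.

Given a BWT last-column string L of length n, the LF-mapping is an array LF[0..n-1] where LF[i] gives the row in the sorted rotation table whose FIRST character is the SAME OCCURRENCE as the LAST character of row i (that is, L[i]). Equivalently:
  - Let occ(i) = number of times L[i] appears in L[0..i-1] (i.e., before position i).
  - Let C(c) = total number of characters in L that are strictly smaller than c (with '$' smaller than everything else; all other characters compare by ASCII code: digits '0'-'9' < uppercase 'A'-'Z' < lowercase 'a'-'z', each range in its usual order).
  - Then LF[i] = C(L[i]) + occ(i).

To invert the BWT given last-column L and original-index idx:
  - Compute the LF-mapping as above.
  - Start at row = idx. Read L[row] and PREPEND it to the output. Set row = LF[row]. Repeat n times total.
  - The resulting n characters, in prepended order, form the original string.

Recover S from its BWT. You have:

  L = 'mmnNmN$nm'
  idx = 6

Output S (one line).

LF mapping: 3 4 7 1 5 2 0 8 6
Walk LF starting at row 6, prepending L[row]:
  step 1: row=6, L[6]='$', prepend. Next row=LF[6]=0
  step 2: row=0, L[0]='m', prepend. Next row=LF[0]=3
  step 3: row=3, L[3]='N', prepend. Next row=LF[3]=1
  step 4: row=1, L[1]='m', prepend. Next row=LF[1]=4
  step 5: row=4, L[4]='m', prepend. Next row=LF[4]=5
  step 6: row=5, L[5]='N', prepend. Next row=LF[5]=2
  step 7: row=2, L[2]='n', prepend. Next row=LF[2]=7
  step 8: row=7, L[7]='n', prepend. Next row=LF[7]=8
  step 9: row=8, L[8]='m', prepend. Next row=LF[8]=6
Reversed output: mnnNmmNm$

Answer: mnnNmmNm$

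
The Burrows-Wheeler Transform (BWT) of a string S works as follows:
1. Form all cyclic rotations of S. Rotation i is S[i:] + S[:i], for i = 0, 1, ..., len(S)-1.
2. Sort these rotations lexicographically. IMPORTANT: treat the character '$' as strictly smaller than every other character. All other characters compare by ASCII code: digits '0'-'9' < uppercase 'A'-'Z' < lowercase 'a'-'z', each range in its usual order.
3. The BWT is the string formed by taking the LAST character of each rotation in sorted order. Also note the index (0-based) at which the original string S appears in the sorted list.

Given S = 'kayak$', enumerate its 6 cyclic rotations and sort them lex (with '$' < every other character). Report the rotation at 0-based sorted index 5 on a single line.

All 6 rotations (rotation i = S[i:]+S[:i]):
  rot[0] = kayak$
  rot[1] = ayak$k
  rot[2] = yak$ka
  rot[3] = ak$kay
  rot[4] = k$kaya
  rot[5] = $kayak
Sorted (with $ < everything):
  sorted[0] = $kayak
  sorted[1] = ak$kay
  sorted[2] = ayak$k
  sorted[3] = k$kaya
  sorted[4] = kayak$
  sorted[5] = yak$ka
sorted[5] = yak$ka

Answer: yak$ka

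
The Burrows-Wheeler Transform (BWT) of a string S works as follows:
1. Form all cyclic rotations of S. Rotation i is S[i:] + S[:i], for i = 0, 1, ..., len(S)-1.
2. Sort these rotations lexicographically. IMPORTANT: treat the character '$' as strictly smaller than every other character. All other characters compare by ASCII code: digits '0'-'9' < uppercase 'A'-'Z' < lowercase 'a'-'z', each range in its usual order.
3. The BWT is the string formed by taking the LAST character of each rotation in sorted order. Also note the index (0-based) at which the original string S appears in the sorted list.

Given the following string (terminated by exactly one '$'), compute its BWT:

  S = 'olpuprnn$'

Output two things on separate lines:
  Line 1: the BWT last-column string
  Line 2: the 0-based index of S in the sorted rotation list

All 9 rotations (rotation i = S[i:]+S[:i]):
  rot[0] = olpuprnn$
  rot[1] = lpuprnn$o
  rot[2] = puprnn$ol
  rot[3] = uprnn$olp
  rot[4] = prnn$olpu
  rot[5] = rnn$olpup
  rot[6] = nn$olpupr
  rot[7] = n$olpuprn
  rot[8] = $olpuprnn
Sorted (with $ < everything):
  sorted[0] = $olpuprnn  (last char: 'n')
  sorted[1] = lpuprnn$o  (last char: 'o')
  sorted[2] = n$olpuprn  (last char: 'n')
  sorted[3] = nn$olpupr  (last char: 'r')
  sorted[4] = olpuprnn$  (last char: '$')
  sorted[5] = prnn$olpu  (last char: 'u')
  sorted[6] = puprnn$ol  (last char: 'l')
  sorted[7] = rnn$olpup  (last char: 'p')
  sorted[8] = uprnn$olp  (last char: 'p')
Last column: nonr$ulpp
Original string S is at sorted index 4

Answer: nonr$ulpp
4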